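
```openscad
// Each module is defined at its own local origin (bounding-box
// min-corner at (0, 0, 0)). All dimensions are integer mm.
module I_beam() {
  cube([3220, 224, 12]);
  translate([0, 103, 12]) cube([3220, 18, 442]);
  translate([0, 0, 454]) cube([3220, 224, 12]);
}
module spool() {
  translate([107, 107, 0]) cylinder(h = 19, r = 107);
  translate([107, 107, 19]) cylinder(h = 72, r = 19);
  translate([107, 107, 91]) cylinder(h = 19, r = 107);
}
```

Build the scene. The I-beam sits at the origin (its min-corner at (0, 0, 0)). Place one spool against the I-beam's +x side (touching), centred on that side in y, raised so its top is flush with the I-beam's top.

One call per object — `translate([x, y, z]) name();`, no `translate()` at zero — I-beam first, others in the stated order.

I_beam();
translate([3220, 5, 356]) spool();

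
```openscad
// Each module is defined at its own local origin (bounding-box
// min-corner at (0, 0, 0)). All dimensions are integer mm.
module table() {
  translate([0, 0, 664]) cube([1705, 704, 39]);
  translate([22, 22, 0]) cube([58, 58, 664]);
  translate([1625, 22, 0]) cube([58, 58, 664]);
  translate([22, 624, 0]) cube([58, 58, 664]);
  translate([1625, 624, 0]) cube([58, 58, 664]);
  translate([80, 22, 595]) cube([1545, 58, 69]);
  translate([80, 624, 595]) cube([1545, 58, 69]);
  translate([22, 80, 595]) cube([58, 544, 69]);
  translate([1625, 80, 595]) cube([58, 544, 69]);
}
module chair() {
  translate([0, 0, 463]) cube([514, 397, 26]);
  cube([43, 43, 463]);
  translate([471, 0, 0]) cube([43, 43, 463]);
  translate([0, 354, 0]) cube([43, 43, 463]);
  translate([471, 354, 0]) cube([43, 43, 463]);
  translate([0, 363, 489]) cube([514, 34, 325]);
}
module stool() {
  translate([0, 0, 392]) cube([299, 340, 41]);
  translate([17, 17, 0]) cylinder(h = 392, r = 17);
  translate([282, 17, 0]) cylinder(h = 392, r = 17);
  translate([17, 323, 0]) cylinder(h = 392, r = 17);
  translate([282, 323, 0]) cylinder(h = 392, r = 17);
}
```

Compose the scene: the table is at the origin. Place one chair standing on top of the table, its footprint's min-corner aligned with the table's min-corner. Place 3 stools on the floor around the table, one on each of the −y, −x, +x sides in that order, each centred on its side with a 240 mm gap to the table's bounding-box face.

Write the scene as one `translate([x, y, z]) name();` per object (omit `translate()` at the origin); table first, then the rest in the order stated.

table();
translate([0, 0, 703]) chair();
translate([703, -580, 0]) stool();
translate([-539, 182, 0]) stool();
translate([1945, 182, 0]) stool();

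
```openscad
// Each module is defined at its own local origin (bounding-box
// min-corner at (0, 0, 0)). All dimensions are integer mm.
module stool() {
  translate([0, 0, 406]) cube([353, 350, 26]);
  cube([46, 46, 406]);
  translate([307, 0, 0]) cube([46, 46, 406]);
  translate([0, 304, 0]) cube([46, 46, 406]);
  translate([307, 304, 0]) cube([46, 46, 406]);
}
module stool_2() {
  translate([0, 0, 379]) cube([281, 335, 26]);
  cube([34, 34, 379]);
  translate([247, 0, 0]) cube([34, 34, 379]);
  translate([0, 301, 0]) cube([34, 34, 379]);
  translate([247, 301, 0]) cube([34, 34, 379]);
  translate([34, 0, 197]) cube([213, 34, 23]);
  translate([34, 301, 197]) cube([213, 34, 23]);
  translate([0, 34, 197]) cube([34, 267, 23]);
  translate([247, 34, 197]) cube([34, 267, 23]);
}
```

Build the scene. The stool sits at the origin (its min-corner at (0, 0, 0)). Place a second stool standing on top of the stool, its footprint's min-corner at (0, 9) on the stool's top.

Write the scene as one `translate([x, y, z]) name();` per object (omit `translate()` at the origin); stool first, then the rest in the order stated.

stool();
translate([0, 9, 432]) stool_2();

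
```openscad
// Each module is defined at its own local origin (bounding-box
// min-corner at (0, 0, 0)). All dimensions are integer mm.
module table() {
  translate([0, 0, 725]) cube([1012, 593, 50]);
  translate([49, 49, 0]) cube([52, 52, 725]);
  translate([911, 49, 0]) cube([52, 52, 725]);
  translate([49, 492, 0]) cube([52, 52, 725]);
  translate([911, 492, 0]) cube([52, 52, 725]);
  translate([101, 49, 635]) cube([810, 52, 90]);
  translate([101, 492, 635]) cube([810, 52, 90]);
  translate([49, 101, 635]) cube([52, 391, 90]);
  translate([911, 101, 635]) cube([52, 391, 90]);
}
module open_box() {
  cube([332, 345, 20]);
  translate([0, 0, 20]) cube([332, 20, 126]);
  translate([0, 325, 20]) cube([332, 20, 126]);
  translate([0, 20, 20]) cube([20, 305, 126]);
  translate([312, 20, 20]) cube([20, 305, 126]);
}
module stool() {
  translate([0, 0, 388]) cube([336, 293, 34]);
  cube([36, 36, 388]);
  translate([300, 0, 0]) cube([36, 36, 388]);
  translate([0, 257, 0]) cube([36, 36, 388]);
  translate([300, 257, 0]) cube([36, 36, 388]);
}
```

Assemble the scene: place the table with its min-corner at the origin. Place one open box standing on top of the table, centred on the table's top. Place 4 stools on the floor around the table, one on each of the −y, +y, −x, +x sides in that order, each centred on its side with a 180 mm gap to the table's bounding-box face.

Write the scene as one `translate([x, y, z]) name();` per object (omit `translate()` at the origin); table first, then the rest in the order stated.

table();
translate([340, 124, 775]) open_box();
translate([338, -473, 0]) stool();
translate([338, 773, 0]) stool();
translate([-516, 150, 0]) stool();
translate([1192, 150, 0]) stool();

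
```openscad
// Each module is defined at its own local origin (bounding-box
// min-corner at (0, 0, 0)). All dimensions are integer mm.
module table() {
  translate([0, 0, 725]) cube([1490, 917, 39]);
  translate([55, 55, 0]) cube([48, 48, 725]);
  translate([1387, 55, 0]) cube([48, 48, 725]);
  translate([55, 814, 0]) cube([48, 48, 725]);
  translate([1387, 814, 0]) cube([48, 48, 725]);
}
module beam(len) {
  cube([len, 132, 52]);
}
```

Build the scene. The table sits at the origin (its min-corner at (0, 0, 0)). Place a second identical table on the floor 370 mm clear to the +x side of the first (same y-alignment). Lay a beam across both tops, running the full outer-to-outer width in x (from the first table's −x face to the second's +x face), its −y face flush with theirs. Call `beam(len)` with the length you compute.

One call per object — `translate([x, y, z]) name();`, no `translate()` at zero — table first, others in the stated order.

table();
translate([1860, 0, 0]) table();
translate([0, 0, 764]) beam(3350);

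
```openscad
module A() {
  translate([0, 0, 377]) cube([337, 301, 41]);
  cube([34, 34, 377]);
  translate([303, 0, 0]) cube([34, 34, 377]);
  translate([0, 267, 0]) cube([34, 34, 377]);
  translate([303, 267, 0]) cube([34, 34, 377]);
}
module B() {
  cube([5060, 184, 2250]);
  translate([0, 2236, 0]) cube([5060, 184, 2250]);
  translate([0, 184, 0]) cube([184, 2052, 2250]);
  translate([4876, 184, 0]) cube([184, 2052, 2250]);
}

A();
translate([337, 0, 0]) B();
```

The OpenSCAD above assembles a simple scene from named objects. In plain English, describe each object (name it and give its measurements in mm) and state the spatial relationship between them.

A is a four-legged stool. The seat is a 337×301×41 mm slab whose top surface is at z = 418 mm; four square legs, each 34×34 mm in cross-section, run from the floor (z = 0) to the underside of the seat, each flush with a corner of the seat.

B is the wall frame of a small rectangular building: four walls, each 2250 mm tall and 184 mm thick, enclosing a footprint 5060 mm (x) by 2420 mm (y) outside-to-outside, with no floor or roof. The front and back walls (the −y and +y sides) span the full width; the two side walls fit between them.

The house frame is against the stool's +x side, with their −y faces flush.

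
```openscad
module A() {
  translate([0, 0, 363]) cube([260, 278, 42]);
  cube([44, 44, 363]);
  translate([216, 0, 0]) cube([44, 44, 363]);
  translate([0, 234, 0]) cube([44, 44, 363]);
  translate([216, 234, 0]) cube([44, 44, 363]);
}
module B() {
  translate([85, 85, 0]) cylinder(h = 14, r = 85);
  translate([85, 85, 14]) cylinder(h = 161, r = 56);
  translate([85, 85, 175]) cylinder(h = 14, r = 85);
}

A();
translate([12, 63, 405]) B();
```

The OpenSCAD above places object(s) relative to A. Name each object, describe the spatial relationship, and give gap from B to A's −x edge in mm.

The spool's min-x is at 12; the stool's min-x is 0; gap = 12 mm.

A is a stool. B is a spool. The spool is on top of the stool. The gap from the spool to the stool's −x edge is 12 mm.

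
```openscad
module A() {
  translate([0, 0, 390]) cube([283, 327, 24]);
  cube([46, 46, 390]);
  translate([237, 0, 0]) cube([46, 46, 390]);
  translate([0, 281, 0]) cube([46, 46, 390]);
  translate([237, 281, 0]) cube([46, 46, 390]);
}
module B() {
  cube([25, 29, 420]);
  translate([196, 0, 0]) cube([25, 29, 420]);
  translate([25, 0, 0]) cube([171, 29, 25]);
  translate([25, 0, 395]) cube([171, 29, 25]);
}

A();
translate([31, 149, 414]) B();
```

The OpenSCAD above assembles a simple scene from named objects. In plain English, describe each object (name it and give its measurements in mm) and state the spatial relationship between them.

A is a four-legged stool. The seat is 283×327 mm, 24 mm thick, top at z = 414 mm. It stands on four square legs, each 46×46 mm in cross-section, from z = 0 to the seat underside, each flush with a corner of the seat.

B is a picture frame with a 171×370 mm rectangular opening (x by z) and a uniform 25 mm border on every side. Frame depth is 29 mm along y. It is built from two vertical stiles running the full outside height and two horizontal rails spanning the gap between the stiles.

The picture frame is on top of the stool, centred.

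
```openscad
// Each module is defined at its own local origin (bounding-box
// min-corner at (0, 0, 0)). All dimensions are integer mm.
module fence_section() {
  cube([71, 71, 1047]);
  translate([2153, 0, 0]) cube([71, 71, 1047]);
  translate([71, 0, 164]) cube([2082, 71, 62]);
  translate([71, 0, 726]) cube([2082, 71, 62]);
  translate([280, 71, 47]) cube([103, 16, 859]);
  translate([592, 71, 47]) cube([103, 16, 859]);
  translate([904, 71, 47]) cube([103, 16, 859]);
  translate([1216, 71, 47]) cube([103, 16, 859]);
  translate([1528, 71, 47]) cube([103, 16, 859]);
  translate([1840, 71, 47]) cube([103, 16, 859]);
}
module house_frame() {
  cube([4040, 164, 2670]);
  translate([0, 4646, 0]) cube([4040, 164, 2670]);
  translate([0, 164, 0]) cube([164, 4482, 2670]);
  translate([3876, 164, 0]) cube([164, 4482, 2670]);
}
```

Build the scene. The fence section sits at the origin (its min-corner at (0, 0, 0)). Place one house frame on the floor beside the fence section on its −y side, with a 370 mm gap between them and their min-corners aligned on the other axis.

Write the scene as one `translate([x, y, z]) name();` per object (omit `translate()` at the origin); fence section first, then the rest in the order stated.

fence_section();
translate([0, -5180, 0]) house_frame();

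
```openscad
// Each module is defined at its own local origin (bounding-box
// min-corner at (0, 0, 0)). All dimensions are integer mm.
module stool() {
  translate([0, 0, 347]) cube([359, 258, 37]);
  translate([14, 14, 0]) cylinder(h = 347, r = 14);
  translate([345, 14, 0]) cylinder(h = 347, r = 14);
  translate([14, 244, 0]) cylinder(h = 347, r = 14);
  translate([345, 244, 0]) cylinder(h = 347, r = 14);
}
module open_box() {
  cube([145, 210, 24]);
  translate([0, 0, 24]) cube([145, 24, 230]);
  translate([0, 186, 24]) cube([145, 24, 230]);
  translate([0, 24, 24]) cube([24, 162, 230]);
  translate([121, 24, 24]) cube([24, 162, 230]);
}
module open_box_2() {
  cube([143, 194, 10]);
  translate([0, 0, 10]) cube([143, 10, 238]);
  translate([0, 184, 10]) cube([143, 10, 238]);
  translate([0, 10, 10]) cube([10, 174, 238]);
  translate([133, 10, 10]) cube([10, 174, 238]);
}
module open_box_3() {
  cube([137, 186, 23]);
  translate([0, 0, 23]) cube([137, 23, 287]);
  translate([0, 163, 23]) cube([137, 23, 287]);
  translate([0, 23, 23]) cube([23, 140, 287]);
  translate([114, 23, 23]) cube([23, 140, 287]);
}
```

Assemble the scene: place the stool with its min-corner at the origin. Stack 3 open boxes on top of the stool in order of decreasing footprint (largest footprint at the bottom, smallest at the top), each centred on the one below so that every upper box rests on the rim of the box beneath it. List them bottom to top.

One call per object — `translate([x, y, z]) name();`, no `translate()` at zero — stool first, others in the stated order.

stool();
translate([107, 24, 384]) open_box();
translate([108, 32, 638]) open_box_2();
translate([111, 36, 886]) open_box_3();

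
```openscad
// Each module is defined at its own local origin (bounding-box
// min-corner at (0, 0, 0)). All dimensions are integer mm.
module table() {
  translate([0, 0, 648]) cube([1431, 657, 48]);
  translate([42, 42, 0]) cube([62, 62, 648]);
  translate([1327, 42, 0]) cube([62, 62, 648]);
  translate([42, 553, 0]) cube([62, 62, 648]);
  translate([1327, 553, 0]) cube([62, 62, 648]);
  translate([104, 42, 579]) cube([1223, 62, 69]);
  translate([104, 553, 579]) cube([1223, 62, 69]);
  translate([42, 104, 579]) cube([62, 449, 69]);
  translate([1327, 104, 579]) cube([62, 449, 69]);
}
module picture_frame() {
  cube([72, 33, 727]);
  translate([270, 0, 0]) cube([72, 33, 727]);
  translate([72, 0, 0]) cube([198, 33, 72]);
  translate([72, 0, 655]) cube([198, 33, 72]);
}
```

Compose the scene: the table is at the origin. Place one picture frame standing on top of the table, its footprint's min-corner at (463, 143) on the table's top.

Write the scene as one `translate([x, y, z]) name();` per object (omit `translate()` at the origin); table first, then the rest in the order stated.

table();
translate([463, 143, 696]) picture_frame();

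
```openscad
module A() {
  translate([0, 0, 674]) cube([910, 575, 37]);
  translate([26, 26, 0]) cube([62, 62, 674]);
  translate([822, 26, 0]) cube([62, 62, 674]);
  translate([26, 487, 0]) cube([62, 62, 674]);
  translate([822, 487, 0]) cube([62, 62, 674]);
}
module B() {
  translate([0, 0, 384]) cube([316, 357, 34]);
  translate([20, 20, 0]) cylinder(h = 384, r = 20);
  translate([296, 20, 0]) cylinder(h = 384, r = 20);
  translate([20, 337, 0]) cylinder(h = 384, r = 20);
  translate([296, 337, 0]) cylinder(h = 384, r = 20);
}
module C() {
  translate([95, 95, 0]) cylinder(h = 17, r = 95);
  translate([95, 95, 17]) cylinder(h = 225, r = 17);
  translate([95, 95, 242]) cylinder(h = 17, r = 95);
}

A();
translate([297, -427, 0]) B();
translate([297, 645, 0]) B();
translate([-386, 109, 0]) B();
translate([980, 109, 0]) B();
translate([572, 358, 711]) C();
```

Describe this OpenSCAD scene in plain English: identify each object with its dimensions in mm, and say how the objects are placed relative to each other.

A is a rectangular dining table. The top is 910×575×37 mm with its upper surface at z = 711 mm. It stands on four 62×62 mm square legs, each inset 26 mm from the nearest pair of top edges, running from the floor to the underside of the top.

B is a simple wooden stool: a rectangular seat 316 mm (x) by 357 mm (y), 34 mm thick, top face at z = 418 mm, on four round legs, each 40 mm in diameter. The legs rest on z = 0, each leg's axis is inset half a diameter from the nearest pair of seat edges (so the leg's bounding box is flush with the corner).

C is a spool: two coaxial disc flanges of radius 95 mm and thickness 17 mm, joined by a core cylinder of radius 17 mm and height 225 mm. The lower flange rests on z = 0 and the three cylinders share a vertical axis.

Four stools sit around the table at the −y, +y, −x, +x sides. The spool is on top of the table.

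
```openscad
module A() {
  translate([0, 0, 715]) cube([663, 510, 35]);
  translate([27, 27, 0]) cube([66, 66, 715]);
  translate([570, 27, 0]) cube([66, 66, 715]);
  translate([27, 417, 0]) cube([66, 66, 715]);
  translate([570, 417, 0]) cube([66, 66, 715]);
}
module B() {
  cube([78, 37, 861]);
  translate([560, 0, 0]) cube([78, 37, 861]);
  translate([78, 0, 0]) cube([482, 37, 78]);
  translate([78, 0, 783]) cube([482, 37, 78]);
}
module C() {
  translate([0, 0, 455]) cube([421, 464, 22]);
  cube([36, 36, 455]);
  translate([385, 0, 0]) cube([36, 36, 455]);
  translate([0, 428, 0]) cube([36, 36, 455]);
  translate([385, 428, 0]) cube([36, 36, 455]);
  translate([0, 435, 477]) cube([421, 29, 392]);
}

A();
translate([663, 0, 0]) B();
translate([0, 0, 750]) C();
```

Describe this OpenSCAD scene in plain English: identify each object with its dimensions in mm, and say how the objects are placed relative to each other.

A is a rectangular dining table. The top is 663×510×35 mm with its upper surface at z = 750 mm. It stands on four 66×66 mm square legs, each inset 27 mm from the nearest pair of top edges, running from the floor to the underside of the top.

B is a rectangular picture frame lying in the x–z plane (depth along y). The opening is 482 mm wide (x) by 705 mm tall (z), surrounded by a border 78 mm wide on all four sides. The frame is 37 mm deep and is made of two full-height vertical stiles with two horizontal rails fitted between them.

C is a chair. The seat is a 421×464×22 mm slab with its top at z = 477 mm, on four 36×36 mm corner legs (flush with the seat edges, standing on z = 0). A flat backrest 29 mm thick, 392 mm tall, spans the full seat width and rises from the seat top along its +y edge, rear face flush with the rear of the seat.

The picture frame is against the table's +x side, with their −y faces flush. The chair is on top of the table.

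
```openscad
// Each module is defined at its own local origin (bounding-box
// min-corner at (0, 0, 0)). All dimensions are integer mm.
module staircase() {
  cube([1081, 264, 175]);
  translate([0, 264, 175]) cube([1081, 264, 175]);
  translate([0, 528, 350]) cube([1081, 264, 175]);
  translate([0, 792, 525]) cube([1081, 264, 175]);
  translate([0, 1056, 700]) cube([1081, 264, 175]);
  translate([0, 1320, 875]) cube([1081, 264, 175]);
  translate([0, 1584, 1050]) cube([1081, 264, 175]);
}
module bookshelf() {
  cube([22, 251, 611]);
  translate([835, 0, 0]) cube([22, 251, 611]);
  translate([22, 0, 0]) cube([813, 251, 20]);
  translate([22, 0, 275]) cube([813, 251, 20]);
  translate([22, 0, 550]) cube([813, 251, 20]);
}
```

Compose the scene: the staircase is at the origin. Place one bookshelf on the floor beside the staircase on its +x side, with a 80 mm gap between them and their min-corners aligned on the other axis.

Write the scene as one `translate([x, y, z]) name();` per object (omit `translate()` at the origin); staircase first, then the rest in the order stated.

staircase();
translate([1161, 0, 0]) bookshelf();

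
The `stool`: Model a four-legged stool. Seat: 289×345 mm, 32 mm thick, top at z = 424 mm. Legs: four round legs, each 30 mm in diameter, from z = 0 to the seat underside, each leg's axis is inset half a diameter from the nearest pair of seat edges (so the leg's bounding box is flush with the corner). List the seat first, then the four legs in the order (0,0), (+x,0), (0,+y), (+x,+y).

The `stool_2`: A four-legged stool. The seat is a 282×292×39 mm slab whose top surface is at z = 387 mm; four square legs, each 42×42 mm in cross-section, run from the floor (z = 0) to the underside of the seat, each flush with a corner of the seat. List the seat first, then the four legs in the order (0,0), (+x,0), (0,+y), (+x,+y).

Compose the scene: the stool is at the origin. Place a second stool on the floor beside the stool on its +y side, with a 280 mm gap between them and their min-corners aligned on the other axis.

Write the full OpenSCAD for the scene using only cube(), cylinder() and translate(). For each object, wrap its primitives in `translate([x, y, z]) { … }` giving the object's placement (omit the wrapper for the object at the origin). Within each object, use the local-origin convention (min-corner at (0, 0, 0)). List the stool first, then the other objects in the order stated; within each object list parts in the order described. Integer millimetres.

translate([0, 0, 392]) cube([289, 345, 32]);
translate([15, 15, 0]) cylinder(h = 392, r = 15);
translate([274, 15, 0]) cylinder(h = 392, r = 15);
translate([15, 330, 0]) cylinder(h = 392, r = 15);
translate([274, 330, 0]) cylinder(h = 392, r = 15);
translate([0, 625, 0]) {
  translate([0, 0, 348]) cube([282, 292, 39]);
  cube([42, 42, 348]);
  translate([240, 0, 0]) cube([42, 42, 348]);
  translate([0, 250, 0]) cube([42, 42, 348]);
  translate([240, 250, 0]) cube([42, 42, 348]);
}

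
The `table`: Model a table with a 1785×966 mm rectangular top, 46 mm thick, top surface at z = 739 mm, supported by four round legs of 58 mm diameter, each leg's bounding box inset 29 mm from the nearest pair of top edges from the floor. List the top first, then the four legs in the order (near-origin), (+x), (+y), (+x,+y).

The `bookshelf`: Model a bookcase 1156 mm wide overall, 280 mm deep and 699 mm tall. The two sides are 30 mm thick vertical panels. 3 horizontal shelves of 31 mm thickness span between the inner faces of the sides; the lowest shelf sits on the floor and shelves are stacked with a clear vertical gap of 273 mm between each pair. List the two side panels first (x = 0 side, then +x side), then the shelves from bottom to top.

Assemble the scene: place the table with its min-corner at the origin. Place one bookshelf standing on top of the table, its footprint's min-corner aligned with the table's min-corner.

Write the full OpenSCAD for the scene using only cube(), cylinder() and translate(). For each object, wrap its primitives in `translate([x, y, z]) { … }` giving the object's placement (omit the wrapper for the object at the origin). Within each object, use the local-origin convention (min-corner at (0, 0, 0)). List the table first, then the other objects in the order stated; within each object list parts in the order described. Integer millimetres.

translate([0, 0, 693]) cube([1785, 966, 46]);
translate([58, 58, 0]) cylinder(h = 693, r = 29);
translate([1727, 58, 0]) cylinder(h = 693, r = 29);
translate([58, 908, 0]) cylinder(h = 693, r = 29);
translate([1727, 908, 0]) cylinder(h = 693, r = 29);
translate([0, 0, 739]) {
  cube([30, 280, 699]);
  translate([1126, 0, 0]) cube([30, 280, 699]);
  translate([30, 0, 0]) cube([1096, 280, 31]);
  translate([30, 0, 304]) cube([1096, 280, 31]);
  translate([30, 0, 608]) cube([1096, 280, 31]);
}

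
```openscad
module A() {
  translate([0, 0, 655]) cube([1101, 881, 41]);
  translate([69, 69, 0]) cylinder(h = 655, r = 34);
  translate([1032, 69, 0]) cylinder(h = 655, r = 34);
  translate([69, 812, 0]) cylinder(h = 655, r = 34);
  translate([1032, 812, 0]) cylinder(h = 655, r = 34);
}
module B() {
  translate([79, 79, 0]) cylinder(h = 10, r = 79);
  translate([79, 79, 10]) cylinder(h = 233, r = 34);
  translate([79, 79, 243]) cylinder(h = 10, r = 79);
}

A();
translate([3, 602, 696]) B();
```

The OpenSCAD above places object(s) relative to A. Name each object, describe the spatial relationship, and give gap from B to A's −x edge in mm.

The spool's min-x is at 3; the table's min-x is 0; gap = 3 mm.

A is a table. B is a spool. The spool is on top of the table. The gap from the spool to the table's −x edge is 3 mm.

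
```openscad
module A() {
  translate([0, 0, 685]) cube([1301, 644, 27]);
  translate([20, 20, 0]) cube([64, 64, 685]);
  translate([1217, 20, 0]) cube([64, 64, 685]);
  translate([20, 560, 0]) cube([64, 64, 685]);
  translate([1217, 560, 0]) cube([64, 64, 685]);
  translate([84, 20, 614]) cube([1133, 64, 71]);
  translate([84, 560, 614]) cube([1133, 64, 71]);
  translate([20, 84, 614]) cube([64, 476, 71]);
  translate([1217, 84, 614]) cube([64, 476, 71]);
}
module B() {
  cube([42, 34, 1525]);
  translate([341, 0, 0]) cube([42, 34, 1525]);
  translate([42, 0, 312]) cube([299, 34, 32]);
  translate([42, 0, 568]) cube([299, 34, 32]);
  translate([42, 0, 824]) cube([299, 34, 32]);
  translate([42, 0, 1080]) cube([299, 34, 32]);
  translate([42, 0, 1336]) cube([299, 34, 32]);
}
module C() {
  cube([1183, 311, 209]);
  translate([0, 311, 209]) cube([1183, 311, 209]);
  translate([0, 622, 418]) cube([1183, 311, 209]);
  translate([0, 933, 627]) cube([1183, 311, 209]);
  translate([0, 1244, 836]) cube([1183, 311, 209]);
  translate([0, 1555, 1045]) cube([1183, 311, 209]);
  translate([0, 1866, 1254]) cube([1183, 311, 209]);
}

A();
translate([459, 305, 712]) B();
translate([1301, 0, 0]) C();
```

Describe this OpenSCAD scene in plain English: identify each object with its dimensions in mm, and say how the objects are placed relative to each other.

A is a table with a 1301×644 mm rectangular top, 27 mm thick, top surface at z = 712 mm, supported by four 64×64 mm square legs, each inset 20 mm from the nearest pair of top edges, running from the floor. Four apron rails, 64 mm thick and 71 mm tall, run between adjacent legs with their top edges flush with the underside of the top and their outer faces flush with the legs' outer faces.

B is a straight ladder. Two 42×34 mm vertical rails, 1525 mm tall, stand 383 mm apart (outside-to-outside) with their front faces coplanar on the −y side. 5 rungs, each 34 mm deep and 32 mm tall, span between the inner faces of the rails, front faces flush with the rails. The lowest rung's underside is at z = 312 mm and rungs are spaced 256 mm apart (underside to underside).

C is a straight staircase of 7 solid steps. Each step is 1183 mm wide (x), 311 mm deep (y, the going) and 209 mm tall (the rise). The first step rests on the floor; each subsequent step sits one going further in +y and one rise higher in +z, directly behind and above the previous step with no overlap.

The ladder is on top of the table, centred. The staircase is against the table's +x side, with their −y faces flush.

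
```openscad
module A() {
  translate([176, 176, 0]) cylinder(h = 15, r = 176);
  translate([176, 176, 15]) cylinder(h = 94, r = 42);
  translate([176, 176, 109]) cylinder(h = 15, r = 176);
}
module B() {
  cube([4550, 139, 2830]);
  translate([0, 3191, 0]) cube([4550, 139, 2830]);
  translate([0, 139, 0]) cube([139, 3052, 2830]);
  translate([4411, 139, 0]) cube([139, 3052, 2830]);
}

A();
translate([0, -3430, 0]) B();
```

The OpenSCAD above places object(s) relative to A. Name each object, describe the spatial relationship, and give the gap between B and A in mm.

The house frame's nearest face is 100 mm from the spool's −y face.

A is a spool. B is a house frame. The house frame is on the floor beside the spool on its −y side. The gap between the house frame and the spool is 100 mm.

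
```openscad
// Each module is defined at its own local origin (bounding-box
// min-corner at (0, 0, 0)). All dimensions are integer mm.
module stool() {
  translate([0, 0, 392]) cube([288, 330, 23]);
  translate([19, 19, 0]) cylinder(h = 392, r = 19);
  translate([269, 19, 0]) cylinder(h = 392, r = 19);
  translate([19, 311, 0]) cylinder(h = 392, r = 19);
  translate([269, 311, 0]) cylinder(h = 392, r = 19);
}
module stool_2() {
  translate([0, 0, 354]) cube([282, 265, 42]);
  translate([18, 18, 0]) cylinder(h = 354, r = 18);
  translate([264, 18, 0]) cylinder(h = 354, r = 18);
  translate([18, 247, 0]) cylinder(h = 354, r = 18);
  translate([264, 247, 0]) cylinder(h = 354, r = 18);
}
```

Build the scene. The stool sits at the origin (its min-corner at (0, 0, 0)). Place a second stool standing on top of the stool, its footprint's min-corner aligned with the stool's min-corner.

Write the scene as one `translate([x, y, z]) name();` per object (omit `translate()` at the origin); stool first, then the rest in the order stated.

stool();
translate([0, 0, 415]) stool_2();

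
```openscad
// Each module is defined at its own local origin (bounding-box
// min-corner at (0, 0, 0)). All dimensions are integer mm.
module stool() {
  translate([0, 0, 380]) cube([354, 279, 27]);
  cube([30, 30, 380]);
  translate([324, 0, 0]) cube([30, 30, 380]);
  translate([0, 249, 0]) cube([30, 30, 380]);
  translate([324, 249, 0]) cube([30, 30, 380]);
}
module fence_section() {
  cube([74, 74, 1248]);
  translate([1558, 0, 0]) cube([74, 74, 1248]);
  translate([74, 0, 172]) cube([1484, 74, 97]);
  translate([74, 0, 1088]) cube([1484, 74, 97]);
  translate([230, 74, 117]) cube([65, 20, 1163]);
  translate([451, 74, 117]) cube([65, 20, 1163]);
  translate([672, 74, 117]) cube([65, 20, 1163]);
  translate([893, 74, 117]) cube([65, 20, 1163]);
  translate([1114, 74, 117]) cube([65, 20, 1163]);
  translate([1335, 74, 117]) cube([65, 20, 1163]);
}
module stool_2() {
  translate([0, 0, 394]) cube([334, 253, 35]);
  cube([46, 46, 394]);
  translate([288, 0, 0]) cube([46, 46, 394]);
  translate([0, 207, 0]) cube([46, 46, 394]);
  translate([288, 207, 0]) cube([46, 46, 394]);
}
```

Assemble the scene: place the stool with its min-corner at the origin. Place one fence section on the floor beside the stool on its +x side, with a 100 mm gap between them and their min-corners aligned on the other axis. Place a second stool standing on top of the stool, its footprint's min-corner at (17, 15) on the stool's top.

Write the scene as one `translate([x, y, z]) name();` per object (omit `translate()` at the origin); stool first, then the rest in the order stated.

stool();
translate([454, 0, 0]) fence_section();
translate([17, 15, 407]) stool_2();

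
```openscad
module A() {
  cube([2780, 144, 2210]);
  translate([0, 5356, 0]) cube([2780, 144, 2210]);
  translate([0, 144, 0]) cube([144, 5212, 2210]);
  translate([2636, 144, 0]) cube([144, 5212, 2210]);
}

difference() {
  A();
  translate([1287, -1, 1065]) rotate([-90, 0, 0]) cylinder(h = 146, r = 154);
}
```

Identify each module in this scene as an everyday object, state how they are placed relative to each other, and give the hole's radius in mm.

The subtracted cylinder has r = 154 mm.

A is a house frame. The house frame has a circular hole through its front wall. The hole's radius is 154 mm.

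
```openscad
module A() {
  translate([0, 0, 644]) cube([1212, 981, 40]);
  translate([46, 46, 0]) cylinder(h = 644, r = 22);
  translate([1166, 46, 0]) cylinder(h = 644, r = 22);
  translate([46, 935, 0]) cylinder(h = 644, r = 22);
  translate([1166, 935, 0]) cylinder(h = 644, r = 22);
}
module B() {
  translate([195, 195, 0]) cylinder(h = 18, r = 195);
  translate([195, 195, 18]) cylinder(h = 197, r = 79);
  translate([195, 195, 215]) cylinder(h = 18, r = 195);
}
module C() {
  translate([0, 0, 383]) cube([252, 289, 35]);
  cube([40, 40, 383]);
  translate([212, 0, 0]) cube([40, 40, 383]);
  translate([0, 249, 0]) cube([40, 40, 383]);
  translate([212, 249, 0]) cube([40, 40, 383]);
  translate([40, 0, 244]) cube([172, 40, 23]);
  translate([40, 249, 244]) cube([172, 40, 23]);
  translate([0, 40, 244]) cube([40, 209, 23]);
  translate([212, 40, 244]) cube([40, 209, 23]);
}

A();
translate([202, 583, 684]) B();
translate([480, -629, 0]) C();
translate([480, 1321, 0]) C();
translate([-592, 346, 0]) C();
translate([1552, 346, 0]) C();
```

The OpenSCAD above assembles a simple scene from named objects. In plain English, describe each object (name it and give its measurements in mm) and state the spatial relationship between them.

A is a table with a 1212×981 mm rectangular top, 40 mm thick, top surface at z = 684 mm, supported by four round legs of 44 mm diameter, each leg's bounding box inset 24 mm from the nearest pair of top edges, running from the floor.

B is a spool: two coaxial disc flanges of radius 195 mm and thickness 18 mm, joined by a core cylinder of radius 79 mm and height 197 mm. The lower flange rests on z = 0 and the three cylinders share a vertical axis.

C is a four-legged stool. The seat is 252×289 mm, 35 mm thick, top at z = 418 mm. It stands on four square legs, each 40×40 mm in cross-section, from z = 0 to the seat underside, each flush with a corner of the seat. Four stretchers, 40 mm wide and 23 mm tall, connect adjacent legs with their undersides at z = 244 mm, each running between the inner faces of the legs it joins and aligned with the legs' outer faces on the other axis.

The spool is on top of the table. Four stools sit around the table at the −y, +y, −x, +x sides.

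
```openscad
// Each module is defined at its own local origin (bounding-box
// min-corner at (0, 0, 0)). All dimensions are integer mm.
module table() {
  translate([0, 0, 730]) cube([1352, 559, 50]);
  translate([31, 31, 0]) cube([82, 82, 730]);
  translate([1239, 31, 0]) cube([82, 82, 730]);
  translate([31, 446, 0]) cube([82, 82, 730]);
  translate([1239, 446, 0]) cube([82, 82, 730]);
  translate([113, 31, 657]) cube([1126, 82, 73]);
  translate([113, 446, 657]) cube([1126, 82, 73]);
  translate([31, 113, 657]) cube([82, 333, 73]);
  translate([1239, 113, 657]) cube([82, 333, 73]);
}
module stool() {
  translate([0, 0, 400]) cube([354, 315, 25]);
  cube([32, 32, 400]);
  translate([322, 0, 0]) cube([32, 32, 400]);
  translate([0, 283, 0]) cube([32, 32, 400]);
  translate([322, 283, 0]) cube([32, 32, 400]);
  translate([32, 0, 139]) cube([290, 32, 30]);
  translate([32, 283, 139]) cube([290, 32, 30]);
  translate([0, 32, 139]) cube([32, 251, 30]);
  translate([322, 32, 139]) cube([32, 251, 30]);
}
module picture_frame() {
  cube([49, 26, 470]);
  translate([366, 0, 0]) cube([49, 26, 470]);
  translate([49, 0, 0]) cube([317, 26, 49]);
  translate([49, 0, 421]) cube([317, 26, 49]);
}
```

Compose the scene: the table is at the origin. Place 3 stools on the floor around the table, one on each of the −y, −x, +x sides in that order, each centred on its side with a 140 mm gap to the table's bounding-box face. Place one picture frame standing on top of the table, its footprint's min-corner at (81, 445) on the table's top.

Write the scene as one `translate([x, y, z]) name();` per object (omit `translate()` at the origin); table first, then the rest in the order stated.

table();
translate([499, -455, 0]) stool();
translate([-494, 122, 0]) stool();
translate([1492, 122, 0]) stool();
translate([81, 445, 780]) picture_frame();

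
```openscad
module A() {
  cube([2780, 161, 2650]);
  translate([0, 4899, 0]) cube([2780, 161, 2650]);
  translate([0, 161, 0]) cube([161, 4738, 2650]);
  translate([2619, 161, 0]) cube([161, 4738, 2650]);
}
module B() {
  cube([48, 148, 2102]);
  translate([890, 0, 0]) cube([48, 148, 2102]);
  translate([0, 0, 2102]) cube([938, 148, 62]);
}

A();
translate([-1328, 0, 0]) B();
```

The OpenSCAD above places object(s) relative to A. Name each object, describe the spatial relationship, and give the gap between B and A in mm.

A is a house frame. B is a door frame. The door frame is on the floor beside the house frame on its −x side. The gap between the door frame and the house frame is 390 mm.

The door frame's nearest face is 390 mm from the house frame's −x face.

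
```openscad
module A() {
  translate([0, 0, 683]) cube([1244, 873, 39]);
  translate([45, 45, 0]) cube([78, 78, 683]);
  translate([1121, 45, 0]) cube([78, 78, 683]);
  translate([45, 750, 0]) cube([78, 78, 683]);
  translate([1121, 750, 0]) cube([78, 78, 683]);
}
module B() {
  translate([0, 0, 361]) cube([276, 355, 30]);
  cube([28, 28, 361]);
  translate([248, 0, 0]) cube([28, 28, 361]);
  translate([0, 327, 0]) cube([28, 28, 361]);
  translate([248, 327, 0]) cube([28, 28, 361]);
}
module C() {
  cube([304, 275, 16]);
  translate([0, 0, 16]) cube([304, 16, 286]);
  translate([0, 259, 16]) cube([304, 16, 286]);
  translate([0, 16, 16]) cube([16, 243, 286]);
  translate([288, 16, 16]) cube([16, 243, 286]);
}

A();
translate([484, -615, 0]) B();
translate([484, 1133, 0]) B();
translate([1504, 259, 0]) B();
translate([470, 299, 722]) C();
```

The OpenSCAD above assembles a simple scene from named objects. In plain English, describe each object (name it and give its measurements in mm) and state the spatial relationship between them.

A is a table: top 1244 mm (x) × 873 mm (y), 39 mm thick, upper face at z = 722 mm, on four 78×78 mm square legs, each inset 45 mm from the nearest pair of top edges, running from z = 0 to the bottom of the top.

B is a four-legged stool. The seat is 276×355 mm, 30 mm thick, top at z = 391 mm. It stands on four square legs, each 28×28 mm in cross-section, from z = 0 to the seat underside, each flush with a corner of the seat.

C is an open-topped rectangular box: outside dimensions 304×275×302 mm, with a uniform wall and base thickness of 16 mm. The base is a full 304×275 slab on the floor; four walls sit on top of the base. The front and back walls (the −y and +y sides) span the full width; the two side walls fit between them.

Three stools sit around the table at the −y, +y, +x sides. The open box is on top of the table, centred.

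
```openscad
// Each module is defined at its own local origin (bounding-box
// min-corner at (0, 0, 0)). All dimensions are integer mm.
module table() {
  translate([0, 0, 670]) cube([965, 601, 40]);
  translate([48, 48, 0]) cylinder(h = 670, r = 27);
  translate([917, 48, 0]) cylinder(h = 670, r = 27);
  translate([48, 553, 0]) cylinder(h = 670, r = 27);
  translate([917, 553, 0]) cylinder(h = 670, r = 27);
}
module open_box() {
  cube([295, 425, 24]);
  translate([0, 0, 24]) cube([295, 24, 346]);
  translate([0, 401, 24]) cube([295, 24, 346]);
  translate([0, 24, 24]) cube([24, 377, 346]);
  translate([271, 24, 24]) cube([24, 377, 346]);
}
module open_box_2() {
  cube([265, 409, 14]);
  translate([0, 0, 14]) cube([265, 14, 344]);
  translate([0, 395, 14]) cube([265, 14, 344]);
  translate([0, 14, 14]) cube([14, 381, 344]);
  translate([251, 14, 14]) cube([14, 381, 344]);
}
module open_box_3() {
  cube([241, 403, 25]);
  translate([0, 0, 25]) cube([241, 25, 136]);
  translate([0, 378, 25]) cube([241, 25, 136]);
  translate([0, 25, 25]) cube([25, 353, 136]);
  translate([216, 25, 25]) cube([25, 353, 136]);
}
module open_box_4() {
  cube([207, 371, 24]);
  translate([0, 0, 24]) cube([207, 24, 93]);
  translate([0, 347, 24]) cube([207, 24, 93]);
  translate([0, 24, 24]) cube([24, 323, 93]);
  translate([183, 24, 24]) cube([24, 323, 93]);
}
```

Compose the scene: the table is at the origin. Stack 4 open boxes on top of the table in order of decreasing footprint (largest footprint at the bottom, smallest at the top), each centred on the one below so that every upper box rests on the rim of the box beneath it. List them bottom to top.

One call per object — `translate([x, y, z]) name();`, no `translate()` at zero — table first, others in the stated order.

table();
translate([335, 88, 710]) open_box();
translate([350, 96, 1080]) open_box_2();
translate([362, 99, 1438]) open_box_3();
translate([379, 115, 1599]) open_box_4();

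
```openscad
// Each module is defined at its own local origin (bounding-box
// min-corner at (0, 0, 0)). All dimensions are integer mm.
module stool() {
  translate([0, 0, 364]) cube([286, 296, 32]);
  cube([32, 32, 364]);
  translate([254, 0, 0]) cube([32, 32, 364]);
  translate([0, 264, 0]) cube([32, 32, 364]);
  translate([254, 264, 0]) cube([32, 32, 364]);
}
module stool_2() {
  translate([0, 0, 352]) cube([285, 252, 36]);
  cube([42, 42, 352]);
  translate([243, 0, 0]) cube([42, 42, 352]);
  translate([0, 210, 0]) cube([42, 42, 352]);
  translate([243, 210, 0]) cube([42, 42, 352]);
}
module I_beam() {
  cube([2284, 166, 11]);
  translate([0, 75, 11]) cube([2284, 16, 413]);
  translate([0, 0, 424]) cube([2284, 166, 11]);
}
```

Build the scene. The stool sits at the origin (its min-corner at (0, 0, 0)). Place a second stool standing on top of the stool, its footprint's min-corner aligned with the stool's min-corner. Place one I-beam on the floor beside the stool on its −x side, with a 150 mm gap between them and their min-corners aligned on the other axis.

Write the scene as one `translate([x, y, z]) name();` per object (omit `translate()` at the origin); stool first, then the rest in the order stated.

stool();
translate([0, 0, 396]) stool_2();
translate([-2434, 0, 0]) I_beam();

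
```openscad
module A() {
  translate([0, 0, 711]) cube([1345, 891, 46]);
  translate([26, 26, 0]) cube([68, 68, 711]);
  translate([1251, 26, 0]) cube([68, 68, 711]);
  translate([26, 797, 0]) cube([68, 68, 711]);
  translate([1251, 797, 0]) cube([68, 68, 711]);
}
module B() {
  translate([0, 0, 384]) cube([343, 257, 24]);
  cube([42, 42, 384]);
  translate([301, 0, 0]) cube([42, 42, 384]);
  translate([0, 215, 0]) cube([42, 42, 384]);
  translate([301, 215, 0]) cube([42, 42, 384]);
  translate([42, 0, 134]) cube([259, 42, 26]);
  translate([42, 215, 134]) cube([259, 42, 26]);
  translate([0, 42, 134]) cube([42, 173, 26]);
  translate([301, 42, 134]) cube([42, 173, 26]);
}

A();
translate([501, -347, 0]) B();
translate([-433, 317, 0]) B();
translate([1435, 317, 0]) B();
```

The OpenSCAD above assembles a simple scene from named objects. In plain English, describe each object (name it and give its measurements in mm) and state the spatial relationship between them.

A is a table: top 1345 mm (x) × 891 mm (y), 46 mm thick, upper face at z = 757 mm, on four 68×68 mm square legs, each inset 26 mm from the nearest pair of top edges, running from z = 0 to the bottom of the top.

B is a simple wooden stool: a rectangular seat 343 mm (x) by 257 mm (y), 24 mm thick, top face at z = 408 mm, on four square legs, each 42×42 mm in cross-section. The legs rest on z = 0, each flush with a corner of the seat. Four stretchers, 42 mm wide and 26 mm tall, connect adjacent legs with their undersides at z = 134 mm, each running between the inner faces of the legs it joins and aligned with the legs' outer faces on the other axis.

Three stools sit around the table at the −y, −x, +x sides.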